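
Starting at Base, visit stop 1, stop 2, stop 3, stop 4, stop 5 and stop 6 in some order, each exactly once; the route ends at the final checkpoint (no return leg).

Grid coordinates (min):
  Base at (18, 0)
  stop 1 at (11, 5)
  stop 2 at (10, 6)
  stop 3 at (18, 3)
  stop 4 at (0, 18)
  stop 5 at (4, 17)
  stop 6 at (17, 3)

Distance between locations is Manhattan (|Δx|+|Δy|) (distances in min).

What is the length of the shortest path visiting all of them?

There are 6! = 720 possible orderings.
Base → stop 1 → stop 2 → stop 3 → stop 4 → stop 5 → stop 6: 12+2+11+33+5+27 = 90
Base → stop 1 → stop 2 → stop 3 → stop 4 → stop 6 → stop 5: 12+2+11+33+32+27 = 117
Base → stop 1 → stop 2 → stop 3 → stop 5 → stop 4 → stop 6: 12+2+11+28+5+32 = 90
Base → stop 1 → stop 2 → stop 3 → stop 5 → stop 6 → stop 4: 12+2+11+28+27+32 = 112
Base → stop 1 → stop 2 → stop 3 → stop 6 → stop 4 → stop 5: 12+2+11+1+32+5 = 63
Base → stop 1 → stop 2 → stop 3 → stop 6 → stop 5 → stop 4: 12+2+11+1+27+5 = 58
Base → stop 1 → stop 2 → stop 4 → stop 3 → stop 5 → stop 6: 12+2+22+33+28+27 = 124
Base → stop 1 → stop 2 → stop 4 → stop 3 → stop 6 → stop 5: 12+2+22+33+1+27 = 97
… (712 more)
Base → stop 3 → stop 6 → stop 1 → stop 2 → stop 5 → stop 4: 3+1+8+2+17+5 = 36  ← best
The minimum is 36.
One shortest path: Base → stop 3 → stop 6 → stop 1 → stop 2 → stop 5 → stop 4.

Shortest open route: 36 min.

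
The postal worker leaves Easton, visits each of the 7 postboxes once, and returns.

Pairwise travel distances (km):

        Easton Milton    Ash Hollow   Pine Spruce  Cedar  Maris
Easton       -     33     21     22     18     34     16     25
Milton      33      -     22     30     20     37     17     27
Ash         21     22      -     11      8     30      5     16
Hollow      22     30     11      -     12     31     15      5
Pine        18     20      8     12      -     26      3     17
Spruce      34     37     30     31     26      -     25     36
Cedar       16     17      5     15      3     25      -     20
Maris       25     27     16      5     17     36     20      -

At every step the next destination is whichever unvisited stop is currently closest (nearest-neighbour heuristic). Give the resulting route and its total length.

Total distance 141 km via the nearest-neighbour route Easton → Cedar → Pine → Ash → Hollow → Maris → Milton → Spruce → Easton.

At Easton the remaining stops are Cedar 16, Pine 18, Ash 21, Hollow 22, Maris 25, Milton 33, Spruce 34; go to Cedar.
At Cedar the remaining stops are Pine 3, Ash 5, Hollow 15, Milton 17, Maris 20, Spruce 25; go to Pine.
At Pine the remaining stops are Ash 8, Hollow 12, Maris 17, Milton 20, Spruce 26; go to Ash.
At Ash the remaining stops are Hollow 11, Maris 16, Milton 22, Spruce 30; go to Hollow.
At Hollow the remaining stops are Maris 5, Milton 30, Spruce 31; go to Maris.
At Maris the remaining stops are Milton 27, Spruce 36; go to Milton.
At Milton the remaining stops are Spruce 37; go to Spruce.
Return Spruce→Easton: 34.
Total = 16 + 3 + 8 + 11 + 5 + 27 + 37 + 34 = 141.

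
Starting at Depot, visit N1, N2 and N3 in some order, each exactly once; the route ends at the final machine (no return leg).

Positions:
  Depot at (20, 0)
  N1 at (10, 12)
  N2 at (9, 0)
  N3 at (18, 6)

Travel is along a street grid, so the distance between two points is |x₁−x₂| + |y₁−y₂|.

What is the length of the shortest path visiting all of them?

There are 3! = 6 possible orderings.
Depot - N1 - N2 - N3: 22+13+15 = 50
Depot - N1 - N3 - N2: 22+14+15 = 51
Depot - N2 - N1 - N3: 11+13+14 = 38
Depot - N2 - N3 - N1: 11+15+14 = 40
Depot - N3 - N1 - N2: 8+14+13 = 35
Depot - N3 - N2 - N1: 8+15+13 = 36
The minimum is 35.
One shortest path: Depot → N3 → N1 → N2.

Minimum one-way distance = 35.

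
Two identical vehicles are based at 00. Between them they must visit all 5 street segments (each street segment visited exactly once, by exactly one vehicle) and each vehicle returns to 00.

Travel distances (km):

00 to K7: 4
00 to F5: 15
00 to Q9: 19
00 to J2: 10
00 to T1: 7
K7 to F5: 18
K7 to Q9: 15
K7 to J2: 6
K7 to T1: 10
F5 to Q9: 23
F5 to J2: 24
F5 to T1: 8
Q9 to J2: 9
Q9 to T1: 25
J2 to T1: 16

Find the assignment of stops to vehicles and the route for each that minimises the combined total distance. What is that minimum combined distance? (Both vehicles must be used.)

There are 2^4 − 1 = 15 ways to divide the 5 stops into two non-empty groups. For each, the best each vehicle can do is its own shortest tour through its group:
  {K7} + {F5, Q9, J2, T1}: 8 + 57 = 65
  {F5} + {K7, Q9, J2, T1}: 30 + 51 = 81
  {K7, F5} + {Q9, J2, T1}: 37 + 51 = 88
  {Q9} + {K7, F5, J2, T1}: 38 + 49 = 87
  {K7, Q9} + {F5, J2, T1}: 38 + 49 = 87
  {F5, Q9} + {K7, J2, T1}: 57 + 33 = 90
  … (15 splits in total)
Best: vehicle 1 00 → K7 → 00 = 8; vehicle 2 00 → J2 → Q9 → F5 → T1 → 00 = 57; combined 65.

65 km — the smallest possible combined total.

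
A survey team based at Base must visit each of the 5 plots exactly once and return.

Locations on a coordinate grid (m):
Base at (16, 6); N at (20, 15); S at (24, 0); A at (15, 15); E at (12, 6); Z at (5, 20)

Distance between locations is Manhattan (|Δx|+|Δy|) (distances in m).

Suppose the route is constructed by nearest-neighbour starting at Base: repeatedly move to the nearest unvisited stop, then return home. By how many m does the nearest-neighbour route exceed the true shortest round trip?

From Base: E=4, A=10, N=13, S=14, Z=25 → choose E (4).
From E: A=12, N=17, S=18, Z=21 → choose A (12).
From A: N=5, Z=15, S=24 → choose N (5).
From N: S=19, Z=20 → choose S (19).
From S: Z=39 → choose Z (39).
NN route Base → E → A → N → S → Z → Base costs 104.
Optimal: Base → S → N → A → Z → E → Base costs 78 (by enumerating all 60 distinct tours).
Excess = 104 − 78 = 26.

The nearest-neighbour route is 26 m longer than optimal.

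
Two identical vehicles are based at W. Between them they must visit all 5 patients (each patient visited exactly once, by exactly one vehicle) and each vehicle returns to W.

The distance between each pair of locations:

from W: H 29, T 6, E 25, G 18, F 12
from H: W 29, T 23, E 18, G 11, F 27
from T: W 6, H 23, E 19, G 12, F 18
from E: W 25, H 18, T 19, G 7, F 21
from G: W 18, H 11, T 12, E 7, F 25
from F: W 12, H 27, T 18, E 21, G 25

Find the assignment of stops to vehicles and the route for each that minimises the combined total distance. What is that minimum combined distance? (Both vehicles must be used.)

Minimum combined distance: 92.

Check every non-empty split of the stops between the two vehicles; for each half take its own optimal tour:
  {H} + {T, E, G, F}: 58 + 58 = 116
  {T} + {H, E, G, F}: 12 + 80 = 92
  {H, T} + {E, G, F}: 58 + 58 = 116
  {E} + {H, T, G, F}: 50 + 68 = 118
  {H, E} + {T, G, F}: 72 + 55 = 127
  {T, E} + {H, G, F}: 50 + 68 = 118
  … (15 splits in total)
Best: vehicle 1 W → T → W = 12; vehicle 2 W → H → G → E → F → W = 80; combined 92.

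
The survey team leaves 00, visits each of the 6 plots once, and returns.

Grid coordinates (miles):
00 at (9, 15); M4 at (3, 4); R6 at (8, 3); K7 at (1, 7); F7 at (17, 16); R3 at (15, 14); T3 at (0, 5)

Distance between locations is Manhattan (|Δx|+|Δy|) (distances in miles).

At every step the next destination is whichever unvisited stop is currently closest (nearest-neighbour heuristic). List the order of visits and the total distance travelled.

Total distance 62 miles via the nearest-neighbour route 00 → R3 → F7 → R6 → M4 → T3 → K7 → 00.

00 → [R3:7 / F7:9 / R6:13 / K7:16 / M4:17 / T3:19] → R3 (7)
R3 → [F7:4 / R6:18 / K7:21 / M4:22 / T3:24] → F7 (4)
F7 → [R6:22 / K7:25 / M4:26 / T3:28] → R6 (22)
R6 → [M4:6 / T3:10 / K7:11] → M4 (6)
M4 → [T3:4 / K7:5] → T3 (4)
T3 → [K7:3] → K7 (3)
Return K7→00: 16.
Total = 7 + 4 + 22 + 6 + 4 + 3 + 16 = 62.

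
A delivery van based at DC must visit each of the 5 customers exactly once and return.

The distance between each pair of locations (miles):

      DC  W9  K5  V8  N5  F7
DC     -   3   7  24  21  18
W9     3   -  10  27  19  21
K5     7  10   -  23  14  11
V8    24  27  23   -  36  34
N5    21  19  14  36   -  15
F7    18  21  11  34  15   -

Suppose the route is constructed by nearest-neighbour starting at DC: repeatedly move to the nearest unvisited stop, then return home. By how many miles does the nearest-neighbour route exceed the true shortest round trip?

The nearest-neighbour route is 4 miles longer than optimal.

DC: W9=3, K5=7, F7=18, N5=21, V8=24 ⇒ W9
W9: K5=10, N5=19, F7=21, V8=27 ⇒ K5
K5: F7=11, N5=14, V8=23 ⇒ F7
F7: N5=15, V8=34 ⇒ N5
N5: V8=36 ⇒ V8
NN route DC → W9 → K5 → F7 → N5 → V8 → DC costs 99.
Optimal: DC → W9 → N5 → F7 → K5 → V8 → DC costs 95 (by enumerating all 60 distinct tours).
Excess = 99 − 95 = 4.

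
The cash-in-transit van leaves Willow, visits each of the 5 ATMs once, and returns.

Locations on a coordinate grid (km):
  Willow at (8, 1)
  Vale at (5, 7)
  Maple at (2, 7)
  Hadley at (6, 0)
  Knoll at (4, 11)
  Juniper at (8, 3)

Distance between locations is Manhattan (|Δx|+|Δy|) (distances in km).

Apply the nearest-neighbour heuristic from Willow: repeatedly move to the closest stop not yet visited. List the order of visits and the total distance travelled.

Willow → [Juniper:2 / Hadley:3 / Vale:9 / Maple:12 / Knoll:14] → Juniper (2)
Juniper → [Hadley:5 / Vale:7 / Maple:10 / Knoll:12] → Hadley (5)
Hadley → [Vale:8 / Maple:11 / Knoll:13] → Vale (8)
Vale → [Maple:3 / Knoll:5] → Maple (3)
Maple → [Knoll:6] → Knoll (6)
Return Knoll→Willow: 14.
Total = 2 + 5 + 8 + 3 + 6 + 14 = 38.

Nearest-neighbour total = 38 km; route Willow → Juniper → Hadley → Vale → Maple → Knoll → Willow.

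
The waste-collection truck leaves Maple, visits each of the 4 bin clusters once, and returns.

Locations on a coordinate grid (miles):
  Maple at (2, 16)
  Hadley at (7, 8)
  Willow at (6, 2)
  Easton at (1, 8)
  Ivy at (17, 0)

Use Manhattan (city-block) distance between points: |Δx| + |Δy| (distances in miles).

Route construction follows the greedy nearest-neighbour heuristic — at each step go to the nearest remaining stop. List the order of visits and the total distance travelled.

At Maple the remaining stops are Easton 9, Hadley 13, Willow 18, Ivy 31; go to Easton.
At Easton the remaining stops are Hadley 6, Willow 11, Ivy 24; go to Hadley.
At Hadley the remaining stops are Willow 7, Ivy 18; go to Willow.
At Willow the remaining stops are Ivy 13; go to Ivy.
Return Ivy→Maple: 31.
Total = 9 + 6 + 7 + 13 + 31 = 66.

Total distance 66 miles via the nearest-neighbour route Maple → Easton → Hadley → Willow → Ivy → Maple.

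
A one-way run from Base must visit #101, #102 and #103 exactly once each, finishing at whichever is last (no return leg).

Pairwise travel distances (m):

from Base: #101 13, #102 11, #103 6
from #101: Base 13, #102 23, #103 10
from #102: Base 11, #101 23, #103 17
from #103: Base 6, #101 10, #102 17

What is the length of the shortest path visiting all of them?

There are 3! = 6 possible orderings.
Base - #101 - #102 - #103: 13+23+17 = 53
Base - #101 - #103 - #102: 13+10+17 = 40
Base - #102 - #101 - #103: 11+23+10 = 44
Base - #102 - #103 - #101: 11+17+10 = 38
Base - #103 - #101 - #102: 6+10+23 = 39
Base - #103 - #102 - #101: 6+17+23 = 46
The minimum is 38.
One shortest path: Base → #102 → #103 → #101.

Minimum one-way distance = 38 m.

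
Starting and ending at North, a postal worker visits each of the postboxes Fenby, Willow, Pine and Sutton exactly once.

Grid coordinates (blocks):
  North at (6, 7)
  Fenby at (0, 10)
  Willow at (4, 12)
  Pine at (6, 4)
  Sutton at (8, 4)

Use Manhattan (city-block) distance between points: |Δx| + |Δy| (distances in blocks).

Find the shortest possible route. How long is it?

32 blocks — the shortest possible round trip.

There are 12 distinct closed tours to check (reversals are equivalent).
North-Fenby-Willow-Pine-Sutton-North: 9+6+10+2+5 = 32
North-Fenby-Willow-Sutton-Pine-North: 9+6+12+2+3 = 32
North-Fenby-Pine-Willow-Sutton-North: 9+12+10+12+5 = 48
North-Fenby-Pine-Sutton-Willow-North: 9+12+2+12+7 = 42
North-Fenby-Sutton-Willow-Pine-North: 9+14+12+10+3 = 48
North-Fenby-Sutton-Pine-Willow-North: 9+14+2+10+7 = 42
North-Willow-Fenby-Pine-Sutton-North: 7+6+12+2+5 = 32
North-Willow-Fenby-Sutton-Pine-North: 7+6+14+2+3 = 32
North-Willow-Pine-Fenby-Sutton-North: 7+10+12+14+5 = 48
North-Willow-Sutton-Fenby-Pine-North: 7+12+14+12+3 = 48
North-Pine-Fenby-Willow-Sutton-North: 3+12+6+12+5 = 38
North-Pine-Willow-Fenby-Sutton-North: 3+10+6+14+5 = 38
The minimum is 32.
One optimal route: North → Fenby → Willow → Pine → Sutton → North (or its reverse).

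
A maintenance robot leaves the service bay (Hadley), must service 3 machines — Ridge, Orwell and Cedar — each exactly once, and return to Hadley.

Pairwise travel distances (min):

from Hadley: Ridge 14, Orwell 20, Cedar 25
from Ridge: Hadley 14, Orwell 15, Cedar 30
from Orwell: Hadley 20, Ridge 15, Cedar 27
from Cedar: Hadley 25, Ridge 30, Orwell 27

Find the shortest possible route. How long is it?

Hadley→Ridge→Orwell→Cedar→Hadley: 14+15+27+25 = 81
Hadley→Ridge→Cedar→Orwell→Hadley: 14+30+27+20 = 91
Hadley→Orwell→Ridge→Cedar→Hadley: 20+15+30+25 = 90
The minimum is 81.
One optimal route: Hadley → Ridge → Orwell → Cedar → Hadley (or its reverse).

Minimum total distance: 81 min.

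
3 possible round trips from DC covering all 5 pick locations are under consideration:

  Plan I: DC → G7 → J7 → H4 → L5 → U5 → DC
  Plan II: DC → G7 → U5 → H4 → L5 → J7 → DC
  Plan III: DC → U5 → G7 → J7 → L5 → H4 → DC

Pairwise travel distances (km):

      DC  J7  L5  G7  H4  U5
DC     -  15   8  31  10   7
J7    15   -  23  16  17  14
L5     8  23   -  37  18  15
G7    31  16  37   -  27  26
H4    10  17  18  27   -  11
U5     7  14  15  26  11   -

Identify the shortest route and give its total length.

Shortest is Plan III, total 100 km.

Plan I: 31 + 16 + 17 + 18 + 15 + 7 = 104
Plan II: 31 + 26 + 11 + 18 + 23 + 15 = 124
Plan III: 7 + 26 + 16 + 23 + 18 + 10 = 100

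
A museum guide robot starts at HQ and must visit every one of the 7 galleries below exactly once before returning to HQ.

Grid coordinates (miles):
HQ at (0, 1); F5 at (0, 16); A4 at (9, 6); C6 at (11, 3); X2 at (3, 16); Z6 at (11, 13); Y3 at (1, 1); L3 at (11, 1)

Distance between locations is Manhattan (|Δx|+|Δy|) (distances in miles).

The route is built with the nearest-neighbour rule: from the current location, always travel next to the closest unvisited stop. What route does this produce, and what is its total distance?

HQ → [Y3:1 / L3:11 / C6:13 / A4:14 / F5:15 / X2:18 / Z6:23] → Y3 (1)
Y3 → [L3:10 / C6:12 / A4:13 / F5:16 / X2:17 / Z6:22] → L3 (10)
L3 → [C6:2 / A4:7 / Z6:12 / X2:23 / F5:26] → C6 (2)
C6 → [A4:5 / Z6:10 / X2:21 / F5:24] → A4 (5)
A4 → [Z6:9 / X2:16 / F5:19] → Z6 (9)
Z6 → [X2:11 / F5:14] → X2 (11)
X2 → [F5:3] → F5 (3)
Return F5→HQ: 15.
Total = 1 + 10 + 2 + 5 + 9 + 11 + 3 + 15 = 56.

Nearest-neighbour total = 56 miles; route HQ → Y3 → L3 → C6 → A4 → Z6 → X2 → F5 → HQ.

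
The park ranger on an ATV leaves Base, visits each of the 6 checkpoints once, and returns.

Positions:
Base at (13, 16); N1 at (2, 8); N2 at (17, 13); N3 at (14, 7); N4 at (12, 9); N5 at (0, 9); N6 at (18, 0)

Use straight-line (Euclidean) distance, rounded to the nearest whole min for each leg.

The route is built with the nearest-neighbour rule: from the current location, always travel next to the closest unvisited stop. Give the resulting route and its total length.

Nearest-neighbour total = 57 min; route Base → N2 → N4 → N3 → N6 → N1 → N5 → Base.

Base → [N2:5 / N4:7 / N3:9 / N1:14 / N5:15 / N6:17] → N2 (5)
N2 → [N4:6 / N3:7 / N6:13 / N1:16 / N5:17] → N4 (6)
N4 → [N3:3 / N1:10 / N6:11 / N5:12] → N3 (3)
N3 → [N6:8 / N1:12 / N5:14] → N6 (8)
N6 → [N1:18 / N5:20] → N1 (18)
N1 → [N5:2] → N5 (2)
Return N5→Base: 15.
Total = 5 + 6 + 3 + 8 + 18 + 2 + 15 = 57.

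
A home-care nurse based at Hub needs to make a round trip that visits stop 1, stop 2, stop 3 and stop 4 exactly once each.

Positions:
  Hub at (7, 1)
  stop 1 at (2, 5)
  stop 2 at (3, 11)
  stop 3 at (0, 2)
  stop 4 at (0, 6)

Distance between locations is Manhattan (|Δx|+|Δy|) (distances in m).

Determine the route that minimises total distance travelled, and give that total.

Minimum total distance: 36 m.

There are 12 distinct closed tours to check (reversals are equivalent).
Hub - stop 1 - stop 2 - stop 3 - stop 4 - Hub: 9+7+12+4+12 = 44
Hub - stop 1 - stop 2 - stop 4 - stop 3 - Hub: 9+7+8+4+8 = 36
Hub - stop 1 - stop 3 - stop 2 - stop 4 - Hub: 9+5+12+8+12 = 46
Hub - stop 1 - stop 3 - stop 4 - stop 2 - Hub: 9+5+4+8+14 = 40
Hub - stop 1 - stop 4 - stop 2 - stop 3 - Hub: 9+3+8+12+8 = 40
Hub - stop 1 - stop 4 - stop 3 - stop 2 - Hub: 9+3+4+12+14 = 42
Hub - stop 2 - stop 1 - stop 3 - stop 4 - Hub: 14+7+5+4+12 = 42
Hub - stop 2 - stop 1 - stop 4 - stop 3 - Hub: 14+7+3+4+8 = 36
Hub - stop 2 - stop 3 - stop 1 - stop 4 - Hub: 14+12+5+3+12 = 46
Hub - stop 2 - stop 4 - stop 1 - stop 3 - Hub: 14+8+3+5+8 = 38
Hub - stop 3 - stop 1 - stop 2 - stop 4 - Hub: 8+5+7+8+12 = 40
Hub - stop 3 - stop 2 - stop 1 - stop 4 - Hub: 8+12+7+3+12 = 42
The minimum is 36.
One optimal route: Hub → stop 1 → stop 2 → stop 4 → stop 3 → Hub (or its reverse).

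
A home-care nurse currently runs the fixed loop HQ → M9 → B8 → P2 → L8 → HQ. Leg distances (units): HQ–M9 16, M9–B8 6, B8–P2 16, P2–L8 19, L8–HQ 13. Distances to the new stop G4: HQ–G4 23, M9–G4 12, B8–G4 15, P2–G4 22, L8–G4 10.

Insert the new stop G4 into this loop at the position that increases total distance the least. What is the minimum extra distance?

Adding 13 by placing G4 on the P2–L8 leg.

Insertion cost between consecutive stops i–j is d(i,G4) + d(G4,j) − d(i,j):
  between HQ and M9: 23 + 12 − 16 = 19
  between M9 and B8: 12 + 15 − 6 = 21
  between B8 and P2: 15 + 22 − 16 = 21
  between P2 and L8: 22 + 10 − 19 = 13
  between L8 and HQ: 10 + 23 − 13 = 20
Cheapest insertion is between P2 and L8, adding 13.
New total = 70 + 13 = 83.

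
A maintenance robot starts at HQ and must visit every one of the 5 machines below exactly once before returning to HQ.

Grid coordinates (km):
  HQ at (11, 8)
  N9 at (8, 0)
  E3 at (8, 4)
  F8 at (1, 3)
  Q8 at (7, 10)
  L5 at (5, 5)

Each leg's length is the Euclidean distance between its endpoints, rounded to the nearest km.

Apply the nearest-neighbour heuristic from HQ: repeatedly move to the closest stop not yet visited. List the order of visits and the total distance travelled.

Total distance 35 km via the nearest-neighbour route HQ → Q8 → L5 → E3 → N9 → F8 → HQ.

HQ → [Q8:4 / E3:5 / L5:7 / N9:9 / F8:11] → Q8 (4)
Q8 → [L5:5 / E3:6 / F8:9 / N9:10] → L5 (5)
L5 → [E3:3 / F8:4 / N9:6] → E3 (3)
E3 → [N9:4 / F8:7] → N9 (4)
N9 → [F8:8] → F8 (8)
Return F8→HQ: 11.
Total = 4 + 5 + 3 + 4 + 8 + 11 = 35.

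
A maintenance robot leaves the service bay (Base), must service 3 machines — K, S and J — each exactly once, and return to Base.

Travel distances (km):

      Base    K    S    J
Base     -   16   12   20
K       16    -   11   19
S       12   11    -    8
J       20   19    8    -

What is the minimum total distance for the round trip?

With 3 stops there are 3!/2 = 3 distinct round trips (a route and its reverse cost the same).
Base → K → S → J → Base: 16+11+8+20 = 55
Base → K → J → S → Base: 16+19+8+12 = 55
Base → S → K → J → Base: 12+11+19+20 = 62
The minimum is 55.
One optimal route: Base → K → S → J → Base (or its reverse).

Shortest round trip = 55 km.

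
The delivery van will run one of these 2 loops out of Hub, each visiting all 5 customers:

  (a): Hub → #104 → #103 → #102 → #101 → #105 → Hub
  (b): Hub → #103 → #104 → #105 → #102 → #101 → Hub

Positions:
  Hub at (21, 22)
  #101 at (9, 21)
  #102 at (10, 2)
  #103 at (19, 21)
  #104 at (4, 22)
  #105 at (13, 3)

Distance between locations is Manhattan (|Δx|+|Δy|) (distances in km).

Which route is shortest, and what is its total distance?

(a): 17 + 16 + 28 + 20 + 22 + 27 = 130
(b): 3 + 16 + 28 + 4 + 20 + 13 = 84

Shortest is (b), total 84 km.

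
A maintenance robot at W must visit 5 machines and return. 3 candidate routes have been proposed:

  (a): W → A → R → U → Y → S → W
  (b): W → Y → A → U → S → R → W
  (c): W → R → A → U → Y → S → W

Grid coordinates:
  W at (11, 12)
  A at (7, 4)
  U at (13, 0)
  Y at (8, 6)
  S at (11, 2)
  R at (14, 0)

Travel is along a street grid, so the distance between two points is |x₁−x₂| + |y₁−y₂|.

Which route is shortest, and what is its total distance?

(a): 12 + 11 + 1 + 11 + 7 + 10 = 52
(b): 9 + 3 + 10 + 4 + 5 + 15 = 46
(c): 15 + 11 + 10 + 11 + 7 + 10 = 64

Shortest is (b), total 46.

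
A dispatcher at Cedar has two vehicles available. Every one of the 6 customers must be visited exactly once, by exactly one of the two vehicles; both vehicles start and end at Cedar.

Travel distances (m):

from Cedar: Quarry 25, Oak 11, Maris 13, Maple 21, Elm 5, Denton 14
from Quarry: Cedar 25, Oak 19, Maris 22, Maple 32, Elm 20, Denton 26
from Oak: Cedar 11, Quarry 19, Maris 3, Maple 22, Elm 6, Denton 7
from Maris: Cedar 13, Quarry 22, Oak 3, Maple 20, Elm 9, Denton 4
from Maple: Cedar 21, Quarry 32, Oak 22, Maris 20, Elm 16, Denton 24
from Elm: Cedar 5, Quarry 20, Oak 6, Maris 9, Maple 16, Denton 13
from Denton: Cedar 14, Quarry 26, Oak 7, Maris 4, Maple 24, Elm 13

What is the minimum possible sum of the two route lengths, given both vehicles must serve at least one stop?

Check every non-empty split of the stops between the two vehicles; for each half take its own optimal tour:
  {Quarry} + {Oak, Maris, Maple, Elm, Denton}: 50 + 63 = 113
  {Oak} + {Quarry, Maris, Maple, Elm, Denton}: 22 + 93 = 115
  {Quarry, Oak} + {Maris, Maple, Elm, Denton}: 55 + 59 = 114
  {Maris} + {Quarry, Oak, Maple, Elm, Denton}: 26 + 93 = 119
  {Quarry, Maris} + {Oak, Maple, Elm, Denton}: 60 + 63 = 123
  {Oak, Maris} + {Quarry, Maple, Elm, Denton}: 27 + 93 = 120
  … (31 splits in total)
  {Elm} + {Quarry, Oak, Maris, Maple, Denton}: 10 + 93 = 103  ← best
Best: vehicle 1 Cedar → Elm → Cedar = 10; vehicle 2 Cedar → Maple → Quarry → Oak → Maris → Denton → Cedar = 93; combined 103.

Minimum combined distance: 103 m.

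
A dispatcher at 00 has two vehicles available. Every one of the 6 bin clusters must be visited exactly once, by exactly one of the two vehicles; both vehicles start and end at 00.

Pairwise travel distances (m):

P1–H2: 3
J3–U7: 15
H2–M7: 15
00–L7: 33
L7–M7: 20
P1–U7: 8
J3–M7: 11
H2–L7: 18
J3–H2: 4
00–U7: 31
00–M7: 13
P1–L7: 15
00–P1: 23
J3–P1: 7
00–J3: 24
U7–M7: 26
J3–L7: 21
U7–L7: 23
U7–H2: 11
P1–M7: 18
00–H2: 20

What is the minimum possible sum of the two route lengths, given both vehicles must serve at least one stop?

121 m — the smallest possible combined total.

Check every non-empty split of the stops between the two vehicles; for each half take its own optimal tour:
  {J3} + {P1, U7, H2, L7, M7}: 48 + 87 = 135
  {P1} + {J3, U7, H2, L7, M7}: 46 + 95 = 141
  {J3, P1} + {U7, H2, L7, M7}: 54 + 87 = 141
  {U7} + {J3, P1, H2, L7, M7}: 62 + 79 = 141
  {J3, U7} + {P1, H2, L7, M7}: 70 + 71 = 141
  {P1, U7} + {J3, H2, L7, M7}: 62 + 78 = 140
  … (31 splits in total)
  {J3, P1, U7, H2, L7} + {M7}: 95 + 26 = 121  ← best
Best: vehicle 1 00 → J3 → H2 → P1 → U7 → L7 → 00 = 95; vehicle 2 00 → M7 → 00 = 26; combined 121.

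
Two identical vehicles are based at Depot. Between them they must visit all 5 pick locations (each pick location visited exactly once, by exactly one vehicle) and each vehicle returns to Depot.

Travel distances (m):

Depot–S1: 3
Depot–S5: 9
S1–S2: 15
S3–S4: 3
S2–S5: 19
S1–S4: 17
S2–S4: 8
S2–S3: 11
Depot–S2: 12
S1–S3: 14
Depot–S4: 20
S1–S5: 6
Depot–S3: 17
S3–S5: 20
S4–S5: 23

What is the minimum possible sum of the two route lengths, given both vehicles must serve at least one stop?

There are 2^4 − 1 = 15 ways to divide the 5 stops into two non-empty groups. For each, the best each vehicle can do is its own shortest tour through its group:
  {S1} + {S2, S3, S4, S5}: 6 + 52 = 58
  {S2} + {S1, S3, S4, S5}: 24 + 52 = 76
  {S1, S2} + {S3, S4, S5}: 30 + 52 = 82
  {S3} + {S1, S2, S4, S5}: 34 + 52 = 86
  {S1, S3} + {S2, S4, S5}: 34 + 52 = 86
  {S2, S3} + {S1, S4, S5}: 40 + 52 = 92
  … (15 splits in total)
Best: vehicle 1 Depot → S1 → Depot = 6; vehicle 2 Depot → S2 → S4 → S3 → S5 → Depot = 52; combined 58.

58 m — the smallest possible combined total.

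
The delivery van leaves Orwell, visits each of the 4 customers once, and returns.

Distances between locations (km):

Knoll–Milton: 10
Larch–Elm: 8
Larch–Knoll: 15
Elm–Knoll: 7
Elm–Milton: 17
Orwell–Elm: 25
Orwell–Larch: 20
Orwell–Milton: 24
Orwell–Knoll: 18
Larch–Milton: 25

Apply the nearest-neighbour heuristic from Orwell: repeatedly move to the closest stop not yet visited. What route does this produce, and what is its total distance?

Orwell → [Knoll:18 / Larch:20 / Milton:24 / Elm:25] → Knoll (18)
Knoll → [Elm:7 / Milton:10 / Larch:15] → Elm (7)
Elm → [Larch:8 / Milton:17] → Larch (8)
Larch → [Milton:25] → Milton (25)
Return Milton→Orwell: 24.
Total = 18 + 7 + 8 + 25 + 24 = 82.

Nearest-neighbour total = 82 km; route Orwell → Knoll → Elm → Larch → Milton → Orwell.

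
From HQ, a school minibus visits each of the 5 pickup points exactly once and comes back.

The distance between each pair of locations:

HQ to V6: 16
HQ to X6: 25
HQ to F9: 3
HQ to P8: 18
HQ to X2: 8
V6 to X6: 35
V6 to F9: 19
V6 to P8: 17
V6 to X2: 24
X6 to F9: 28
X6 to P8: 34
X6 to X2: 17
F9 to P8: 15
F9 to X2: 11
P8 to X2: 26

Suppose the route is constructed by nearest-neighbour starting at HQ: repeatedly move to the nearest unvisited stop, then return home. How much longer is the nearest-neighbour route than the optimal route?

3 longer than the optimal tour.

From HQ: F9=3, X2=8, V6=16, P8=18, X6=25 → choose F9 (3).
From F9: X2=11, P8=15, V6=19, X6=28 → choose X2 (11).
From X2: X6=17, V6=24, P8=26 → choose X6 (17).
From X6: P8=34, V6=35 → choose P8 (34).
From P8: V6=17 → choose V6 (17).
NN route HQ → F9 → X2 → X6 → P8 → V6 → HQ costs 98.
Optimal: HQ → F9 → P8 → V6 → X6 → X2 → HQ costs 95 (by enumerating all 60 distinct tours).
Excess = 98 − 95 = 3.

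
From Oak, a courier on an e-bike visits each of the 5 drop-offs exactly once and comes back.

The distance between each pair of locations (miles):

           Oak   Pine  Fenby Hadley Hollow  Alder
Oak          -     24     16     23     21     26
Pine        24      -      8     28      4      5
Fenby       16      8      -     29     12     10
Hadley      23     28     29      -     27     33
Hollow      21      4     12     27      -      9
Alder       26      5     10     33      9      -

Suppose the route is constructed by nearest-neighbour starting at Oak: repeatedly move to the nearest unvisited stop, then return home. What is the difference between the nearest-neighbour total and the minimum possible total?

8 miles longer than the optimal tour.

Oak: Fenby=16, Hollow=21, Hadley=23, Pine=24, Alder=26 ⇒ Fenby
Fenby: Pine=8, Alder=10, Hollow=12, Hadley=29 ⇒ Pine
Pine: Hollow=4, Alder=5, Hadley=28 ⇒ Hollow
Hollow: Alder=9, Hadley=27 ⇒ Alder
Alder: Hadley=33 ⇒ Hadley
NN route Oak → Fenby → Pine → Hollow → Alder → Hadley → Oak costs 93.
Optimal: Oak → Fenby → Alder → Pine → Hollow → Hadley → Oak costs 85 (by enumerating all 60 distinct tours).
Excess = 93 − 85 = 8.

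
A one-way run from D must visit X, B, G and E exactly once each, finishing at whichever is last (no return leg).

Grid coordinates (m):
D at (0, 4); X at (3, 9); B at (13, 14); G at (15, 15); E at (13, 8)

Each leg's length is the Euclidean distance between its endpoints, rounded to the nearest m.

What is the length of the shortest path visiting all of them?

Shortest open route: 24 m.

There are 4! = 24 possible orderings.
D - X - B - G - E: 6+11+2+7 = 26
D - X - B - E - G: 6+11+6+7 = 30
D - X - G - B - E: 6+13+2+6 = 27
D - X - G - E - B: 6+13+7+6 = 32
D - X - E - B - G: 6+10+6+2 = 24
D - X - E - G - B: 6+10+7+2 = 25
D - B - X - G - E: 16+11+13+7 = 47
D - B - X - E - G: 16+11+10+7 = 44
D - B - G - X - E: 16+2+13+10 = 41
D - B - G - E - X: 16+2+7+10 = 35
D - B - E - X - G: 16+6+10+13 = 45
D - B - E - G - X: 16+6+7+13 = 42
D - G - X - B - E: 19+13+11+6 = 49
D - G - X - E - B: 19+13+10+6 = 48
… (10 more)
The minimum is 24.
One shortest path: D → X → E → B → G.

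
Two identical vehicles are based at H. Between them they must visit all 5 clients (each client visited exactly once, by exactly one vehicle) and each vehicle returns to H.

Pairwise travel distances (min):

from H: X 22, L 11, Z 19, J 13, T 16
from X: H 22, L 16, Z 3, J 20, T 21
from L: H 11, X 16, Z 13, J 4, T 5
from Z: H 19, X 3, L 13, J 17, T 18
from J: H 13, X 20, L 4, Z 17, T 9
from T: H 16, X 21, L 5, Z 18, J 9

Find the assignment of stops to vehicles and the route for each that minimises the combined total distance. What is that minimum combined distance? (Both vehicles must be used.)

82 min — the smallest possible combined total.

There are 2^4 − 1 = 15 ways to divide the 5 stops into two non-empty groups. For each, the best each vehicle can do is its own shortest tour through its group:
  {X} + {L, Z, J, T}: 44 + 59 = 103
  {L} + {X, Z, J, T}: 22 + 65 = 87
  {X, L} + {Z, J, T}: 49 + 59 = 108
  {Z} + {X, L, J, T}: 38 + 65 = 103
  {X, Z} + {L, J, T}: 44 + 38 = 82
  {L, Z} + {X, J, T}: 43 + 65 = 108
  … (15 splits in total)
Best: vehicle 1 H → X → Z → H = 44; vehicle 2 H → L → T → J → H = 38; combined 82.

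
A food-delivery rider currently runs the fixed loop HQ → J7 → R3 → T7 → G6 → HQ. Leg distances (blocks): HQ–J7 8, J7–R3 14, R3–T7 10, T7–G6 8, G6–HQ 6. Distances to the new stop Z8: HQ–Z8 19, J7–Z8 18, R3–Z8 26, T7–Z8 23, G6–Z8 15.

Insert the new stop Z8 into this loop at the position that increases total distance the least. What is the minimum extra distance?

Insertion cost between consecutive stops i–j is d(i,Z8) + d(Z8,j) − d(i,j):
  between HQ and J7: 19 + 18 − 8 = 29
  between J7 and R3: 18 + 26 − 14 = 30
  between R3 and T7: 26 + 23 − 10 = 39
  between T7 and G6: 23 + 15 − 8 = 30
  between G6 and HQ: 15 + 19 − 6 = 28
Cheapest insertion is between G6 and HQ, adding 28.
New total = 46 + 28 = 74.

+28 blocks — insert Z8 between G6 and HQ.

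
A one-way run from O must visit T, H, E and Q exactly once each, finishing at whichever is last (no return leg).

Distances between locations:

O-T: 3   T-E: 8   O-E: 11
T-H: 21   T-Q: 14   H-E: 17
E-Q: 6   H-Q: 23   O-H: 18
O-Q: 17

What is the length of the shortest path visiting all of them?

There are 4! = 24 possible orderings.
O - T - H - E - Q: 3+21+17+6 = 47
O - T - H - Q - E: 3+21+23+6 = 53
O - T - E - H - Q: 3+8+17+23 = 51
O - T - E - Q - H: 3+8+6+23 = 40
O - T - Q - H - E: 3+14+23+17 = 57
O - T - Q - E - H: 3+14+6+17 = 40
O - H - T - E - Q: 18+21+8+6 = 53
O - H - T - Q - E: 18+21+14+6 = 59
O - H - E - T - Q: 18+17+8+14 = 57
O - H - E - Q - T: 18+17+6+14 = 55
O - H - Q - T - E: 18+23+14+8 = 63
O - H - Q - E - T: 18+23+6+8 = 55
O - E - T - H - Q: 11+8+21+23 = 63
O - E - T - Q - H: 11+8+14+23 = 56
… (10 more)
The minimum is 40.
One shortest path: O → T → E → Q → H.

Shortest open route: 40.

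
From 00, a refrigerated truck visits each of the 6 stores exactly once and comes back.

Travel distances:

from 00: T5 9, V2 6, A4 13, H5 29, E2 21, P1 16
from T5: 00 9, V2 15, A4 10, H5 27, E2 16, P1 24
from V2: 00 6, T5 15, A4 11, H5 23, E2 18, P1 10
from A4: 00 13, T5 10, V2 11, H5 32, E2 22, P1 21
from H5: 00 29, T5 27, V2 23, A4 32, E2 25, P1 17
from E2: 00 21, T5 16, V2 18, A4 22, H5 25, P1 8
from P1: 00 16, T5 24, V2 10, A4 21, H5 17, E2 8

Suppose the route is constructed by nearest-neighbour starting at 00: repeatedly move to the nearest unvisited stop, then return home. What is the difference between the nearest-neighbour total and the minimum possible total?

Excess over optimum: 18.

00: V2=6, T5=9, A4=13, P1=16, E2=21, H5=29 ⇒ V2
V2: P1=10, A4=11, T5=15, E2=18, H5=23 ⇒ P1
P1: E2=8, H5=17, A4=21, T5=24 ⇒ E2
E2: T5=16, A4=22, H5=25 ⇒ T5
T5: A4=10, H5=27 ⇒ A4
A4: H5=32 ⇒ H5
NN route 00 → V2 → P1 → E2 → T5 → A4 → H5 → 00 costs 111.
Optimal: 00 → V2 → H5 → P1 → E2 → T5 → A4 → 00 costs 93 (by enumerating all 360 distinct tours).
Excess = 111 − 93 = 18.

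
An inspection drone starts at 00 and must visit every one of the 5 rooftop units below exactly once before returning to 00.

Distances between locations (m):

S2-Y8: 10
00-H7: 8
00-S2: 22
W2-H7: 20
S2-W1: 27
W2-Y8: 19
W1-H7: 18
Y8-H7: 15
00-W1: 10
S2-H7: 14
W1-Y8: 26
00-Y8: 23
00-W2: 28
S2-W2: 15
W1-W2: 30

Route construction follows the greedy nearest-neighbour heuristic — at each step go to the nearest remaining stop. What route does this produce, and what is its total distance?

Total distance 91 m via the nearest-neighbour route 00 → H7 → S2 → Y8 → W2 → W1 → 00.

From 00: distances to unvisited — H7=8, W1=10, S2=22, Y8=23, W2=28. Nearest is H7 (8).
From H7: distances to unvisited — S2=14, Y8=15, W1=18, W2=20. Nearest is S2 (14).
From S2: distances to unvisited — Y8=10, W2=15, W1=27. Nearest is Y8 (10).
From Y8: distances to unvisited — W2=19, W1=26. Nearest is W2 (19).
From W2: distances to unvisited — W1=30. Nearest is W1 (30).
Return W1→00: 10.
Total = 8 + 14 + 10 + 19 + 30 + 10 = 91.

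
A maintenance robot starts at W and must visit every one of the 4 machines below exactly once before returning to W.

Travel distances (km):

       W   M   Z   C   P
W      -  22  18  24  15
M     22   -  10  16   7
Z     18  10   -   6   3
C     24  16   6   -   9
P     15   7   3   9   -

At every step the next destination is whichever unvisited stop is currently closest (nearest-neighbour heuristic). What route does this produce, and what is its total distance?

W → [P:15 / Z:18 / M:22 / C:24] → P (15)
P → [Z:3 / M:7 / C:9] → Z (3)
Z → [C:6 / M:10] → C (6)
C → [M:16] → M (16)
Return M→W: 22.
Total = 15 + 3 + 6 + 16 + 22 = 62.

62 km along W → P → Z → C → M → W.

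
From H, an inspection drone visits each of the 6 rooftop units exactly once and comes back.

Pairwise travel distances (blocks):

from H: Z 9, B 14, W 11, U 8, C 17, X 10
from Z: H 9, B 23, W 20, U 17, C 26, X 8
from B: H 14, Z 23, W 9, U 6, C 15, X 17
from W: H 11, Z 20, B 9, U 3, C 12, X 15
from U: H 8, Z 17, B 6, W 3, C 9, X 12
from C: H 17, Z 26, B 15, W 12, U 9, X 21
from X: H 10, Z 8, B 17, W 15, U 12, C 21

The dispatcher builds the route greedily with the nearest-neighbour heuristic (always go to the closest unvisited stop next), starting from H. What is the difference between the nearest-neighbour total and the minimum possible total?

H: U=8, Z=9, X=10, W=11, B=14, C=17 ⇒ U
U: W=3, B=6, C=9, X=12, Z=17 ⇒ W
W: B=9, C=12, X=15, Z=20 ⇒ B
B: C=15, X=17, Z=23 ⇒ C
C: X=21, Z=26 ⇒ X
X: Z=8 ⇒ Z
NN route H → U → W → B → C → X → Z → H costs 73.
Optimal: H → Z → X → B → W → U → C → H costs 72 (by enumerating all 360 distinct tours).
Excess = 73 − 72 = 1.

Excess over optimum: 1 blocks.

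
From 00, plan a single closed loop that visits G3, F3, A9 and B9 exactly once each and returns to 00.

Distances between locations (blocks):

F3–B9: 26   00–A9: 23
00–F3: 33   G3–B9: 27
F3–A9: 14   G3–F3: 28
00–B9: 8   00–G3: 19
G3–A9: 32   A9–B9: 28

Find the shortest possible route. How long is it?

97 blocks — the shortest possible round trip.

With 4 stops there are 4!/2 = 12 distinct round trips (a route and its reverse cost the same).
00-G3-F3-A9-B9-00: 19+28+14+28+8 = 97
00-G3-F3-B9-A9-00: 19+28+26+28+23 = 124
00-G3-A9-F3-B9-00: 19+32+14+26+8 = 99
00-G3-A9-B9-F3-00: 19+32+28+26+33 = 138
00-G3-B9-F3-A9-00: 19+27+26+14+23 = 109
00-G3-B9-A9-F3-00: 19+27+28+14+33 = 121
00-F3-G3-A9-B9-00: 33+28+32+28+8 = 129
00-F3-G3-B9-A9-00: 33+28+27+28+23 = 139
00-F3-A9-G3-B9-00: 33+14+32+27+8 = 114
00-F3-B9-G3-A9-00: 33+26+27+32+23 = 141
00-A9-G3-F3-B9-00: 23+32+28+26+8 = 117
00-A9-F3-G3-B9-00: 23+14+28+27+8 = 100
The minimum is 97.
One optimal route: 00 → G3 → F3 → A9 → B9 → 00 (or its reverse).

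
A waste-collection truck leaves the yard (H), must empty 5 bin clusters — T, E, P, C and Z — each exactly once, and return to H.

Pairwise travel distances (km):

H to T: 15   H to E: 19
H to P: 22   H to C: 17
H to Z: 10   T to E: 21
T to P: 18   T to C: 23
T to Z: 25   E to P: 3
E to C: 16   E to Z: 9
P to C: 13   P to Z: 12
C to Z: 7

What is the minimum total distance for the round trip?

Minimum total distance: 69 km.

With 5 stops there are 5!/2 = 60 distinct round trips (a route and its reverse cost the same).
H→T→E→P→C→Z→H: 15+21+3+13+7+10 = 69
H→T→E→P→Z→C→H: 15+21+3+12+7+17 = 75
H→T→E→C→P→Z→H: 15+21+16+13+12+10 = 87
H→T→E→C→Z→P→H: 15+21+16+7+12+22 = 93
H→T→E→Z→P→C→H: 15+21+9+12+13+17 = 87
H→T→E→Z→C→P→H: 15+21+9+7+13+22 = 87
H→T→P→E→C→Z→H: 15+18+3+16+7+10 = 69
H→T→P→E→Z→C→H: 15+18+3+9+7+17 = 69
H→T→P→C→E→Z→H: 15+18+13+16+9+10 = 81
H→T→P→C→Z→E→H: 15+18+13+7+9+19 = 81
H→T→P→Z→E→C→H: 15+18+12+9+16+17 = 87
H→T→P→Z→C→E→H: 15+18+12+7+16+19 = 87
H→T→C→E→P→Z→H: 15+23+16+3+12+10 = 79
H→T→C→E→Z→P→H: 15+23+16+9+12+22 = 97
… (46 more)
The minimum is 69.
One optimal route: H → T → E → P → C → Z → H (or its reverse).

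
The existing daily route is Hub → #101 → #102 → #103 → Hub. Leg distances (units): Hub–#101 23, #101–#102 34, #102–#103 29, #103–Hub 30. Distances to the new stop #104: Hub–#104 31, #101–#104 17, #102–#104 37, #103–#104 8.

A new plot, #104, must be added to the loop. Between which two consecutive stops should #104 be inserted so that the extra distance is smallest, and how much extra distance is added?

Minimum extra distance: 9, inserting #104 between #103 and Hub.

Insertion cost between consecutive stops i–j is d(i,#104) + d(#104,j) − d(i,j):
  between Hub and #101: 31 + 17 − 23 = 25
  between #101 and #102: 17 + 37 − 34 = 20
  between #102 and #103: 37 + 8 − 29 = 16
  between #103 and Hub: 8 + 31 − 30 = 9
Cheapest insertion is between #103 and Hub, adding 9.
New total = 116 + 9 = 125.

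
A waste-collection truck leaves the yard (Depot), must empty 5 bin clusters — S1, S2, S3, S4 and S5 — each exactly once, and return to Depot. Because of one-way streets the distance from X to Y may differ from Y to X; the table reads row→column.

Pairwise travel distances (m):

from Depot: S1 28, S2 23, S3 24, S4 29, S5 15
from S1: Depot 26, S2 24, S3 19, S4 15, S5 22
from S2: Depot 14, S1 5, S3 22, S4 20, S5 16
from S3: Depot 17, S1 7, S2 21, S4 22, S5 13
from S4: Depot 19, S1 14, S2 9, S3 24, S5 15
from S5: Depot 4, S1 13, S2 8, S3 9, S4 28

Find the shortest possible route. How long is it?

Depot-S1-S2-S3-S4-S5-Depot: 28+24+22+22+15+4 = 115
Depot-S1-S2-S3-S5-S4-Depot: 28+24+22+13+28+19 = 134
Depot-S1-S2-S4-S3-S5-Depot: 28+24+20+24+13+4 = 113
Depot-S1-S2-S4-S5-S3-Depot: 28+24+20+15+9+17 = 113
Depot-S1-S2-S5-S3-S4-Depot: 28+24+16+9+22+19 = 118
Depot-S1-S2-S5-S4-S3-Depot: 28+24+16+28+24+17 = 137
Depot-S1-S3-S2-S4-S5-Depot: 28+19+21+20+15+4 = 107
Depot-S1-S3-S2-S5-S4-Depot: 28+19+21+16+28+19 = 131
Depot-S1-S3-S4-S2-S5-Depot: 28+19+22+9+16+4 = 98
Depot-S1-S3-S4-S5-S2-Depot: 28+19+22+15+8+14 = 106
Depot-S1-S3-S5-S2-S4-Depot: 28+19+13+8+20+19 = 107
Depot-S1-S3-S5-S4-S2-Depot: 28+19+13+28+9+14 = 111
Depot-S1-S4-S2-S3-S5-Depot: 28+15+9+22+13+4 = 91
Depot-S1-S4-S2-S5-S3-Depot: 28+15+9+16+9+17 = 94
… (106 more)
Depot-S5-S3-S1-S4-S2-Depot: 15+9+7+15+9+14 = 69  ← best
The minimum is 69.
One optimal route: Depot → S5 → S3 → S1 → S4 → S2 → Depot.

69 m — the shortest possible round trip.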